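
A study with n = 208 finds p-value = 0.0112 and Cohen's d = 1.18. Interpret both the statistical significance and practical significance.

Statistically significant (p = 0.0112 < 0.05). Cohen's d = 1.18 indicates a large effect size. Both statistical and practical significance should be considered.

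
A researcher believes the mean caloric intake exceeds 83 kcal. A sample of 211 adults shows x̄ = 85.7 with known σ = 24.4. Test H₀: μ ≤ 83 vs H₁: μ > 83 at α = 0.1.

z = 1.607. Critical value: 1.28. Reject H₀.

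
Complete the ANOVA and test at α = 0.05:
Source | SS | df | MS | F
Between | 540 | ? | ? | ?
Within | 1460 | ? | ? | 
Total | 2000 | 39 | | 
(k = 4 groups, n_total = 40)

df_between = 3, df_within = 36. MS_between = 180.0, MS_within = 40.56. F = 4.438, F_crit ≈ 2.866. Reject H₀.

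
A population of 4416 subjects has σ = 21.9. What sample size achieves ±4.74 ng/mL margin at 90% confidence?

Without FPC: n₀ = (1.645×21.9/4.74)² = 57.765. With FPC: n = n₀N/(n₀+N-1) = 57.03 → n = 58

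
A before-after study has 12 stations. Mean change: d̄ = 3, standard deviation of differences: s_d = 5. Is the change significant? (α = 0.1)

t = d̄/(s_d/√n) = 3/(5/√12) = 2.078. df = 11, critical t = ±1.796. Reject H₀.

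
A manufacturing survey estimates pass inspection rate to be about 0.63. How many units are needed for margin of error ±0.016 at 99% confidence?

n = z²p(1-p)/E² = 2.576²×0.63×0.37/0.016² = 6042.2 → n = 6043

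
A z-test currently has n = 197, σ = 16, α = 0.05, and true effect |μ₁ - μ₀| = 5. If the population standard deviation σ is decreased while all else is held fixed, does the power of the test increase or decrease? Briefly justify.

Power increases: a smaller σ shrinks the standard error σ/√n, moving the sampling distribution under H₁ further from the critical value.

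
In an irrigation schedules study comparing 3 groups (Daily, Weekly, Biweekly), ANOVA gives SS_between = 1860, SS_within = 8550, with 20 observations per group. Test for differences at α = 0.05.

df_between = 2, df_within = 57. F = MS_between/MS_within = 930.0/150.0 = 6.2. F_crit ≈ 3.159. Reject H₀. At least one mean differs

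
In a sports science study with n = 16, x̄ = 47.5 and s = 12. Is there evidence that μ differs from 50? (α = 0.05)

t = (x̄ - μ₀)/(s/√n) = (47.5 - 50)/(12/√16) = -0.833. df = 15, critical t = ±2.131. Fail to reject H₀.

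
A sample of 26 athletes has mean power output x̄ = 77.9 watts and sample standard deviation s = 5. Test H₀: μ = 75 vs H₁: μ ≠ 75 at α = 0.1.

t = (x̄ - μ₀)/(s/√n) = (77.9 - 75)/(5/√26) = 2.957. df = 25, critical t = ±1.708. Reject H₀.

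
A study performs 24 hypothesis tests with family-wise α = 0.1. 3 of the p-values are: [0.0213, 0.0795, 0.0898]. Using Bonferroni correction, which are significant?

Bonferroni α = 0.1/24 = 0.00417. None of the given p-values are significant.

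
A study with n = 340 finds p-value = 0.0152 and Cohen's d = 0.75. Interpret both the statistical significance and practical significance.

Statistically significant (p = 0.0152 < 0.05). Cohen's d = 0.75 indicates a medium effect size. Both statistical and practical significance should be considered.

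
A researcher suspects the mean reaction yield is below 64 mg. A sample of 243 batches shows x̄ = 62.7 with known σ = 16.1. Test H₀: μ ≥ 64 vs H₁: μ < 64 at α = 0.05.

z = -1.259. Critical value: -1.645. Fail to reject H₀.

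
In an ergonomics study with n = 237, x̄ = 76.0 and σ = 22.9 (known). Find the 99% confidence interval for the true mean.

CI = x̄ ± z*(σ/√n) = 76.0 ± 2.576(22.9/√237) = 76.0 ± 3.83 = (72.17, 79.83)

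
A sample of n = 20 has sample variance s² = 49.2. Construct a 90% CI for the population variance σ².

df = 19. χ²_{0.05} = 30.144, χ²_{0.95} = 10.117. CI for σ² = ((n-1)s²/χ²_{α/2}, (n-1)s²/χ²_{1-α/2}) = (19·49.2/30.144, 19·49.2/10.117) = (31.01, 92.4)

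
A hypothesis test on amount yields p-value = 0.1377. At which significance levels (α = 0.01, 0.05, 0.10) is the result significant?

p = 0.1377. Not significant at any of the given levels.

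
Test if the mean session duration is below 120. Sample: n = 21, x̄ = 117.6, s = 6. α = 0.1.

t = (117.6 - 120)/(6/√21) = -1.833, df = 20. Critical t = -1.325. Reject H₀.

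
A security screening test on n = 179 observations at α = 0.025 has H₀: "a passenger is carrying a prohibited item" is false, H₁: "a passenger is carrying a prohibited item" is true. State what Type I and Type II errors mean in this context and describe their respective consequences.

Type I (false positive): concluding that a passenger is carrying a prohibited item when it is not — detaining an innocent passenger — delay and inconvenience. Type II (false negative): failing to conclude that a passenger is carrying a prohibited item when it is — letting a prohibited item through — security breach. Which is costlier depends on domain priorities and is a judgement call rather than a statistical fact.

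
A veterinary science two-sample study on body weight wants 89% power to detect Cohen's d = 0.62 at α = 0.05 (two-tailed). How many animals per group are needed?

z_{α/2} = 1.96, z_β = Φ⁻¹(0.89) = 1.227. For medium effect (d = 0.62): n per group = 2(z_{α/2} + z_β)²/d² = 2(1.96 + 1.227)²/0.62² = 52.8 → 53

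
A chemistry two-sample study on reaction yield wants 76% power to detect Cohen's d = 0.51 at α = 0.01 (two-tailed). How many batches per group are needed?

z_{α/2} = 2.576, z_β = Φ⁻¹(0.76) = 0.706. For medium effect (d = 0.51): n per group = 2(z_{α/2} + z_β)²/d² = 2(2.576 + 0.706)²/0.51² = 82.8 → 83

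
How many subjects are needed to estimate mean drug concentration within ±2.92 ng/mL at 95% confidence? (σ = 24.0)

n = (z*σ/E)² = (1.96×24.0/2.92)² = 259.5 → n = 260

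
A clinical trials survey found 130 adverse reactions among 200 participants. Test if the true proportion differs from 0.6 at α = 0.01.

p̂ = 0.65, p₀ = 0.6. z = (p̂ - p₀)/√(p₀(1-p₀)/n) = 1.443. Critical: ±2.576. Fail to reject H₀.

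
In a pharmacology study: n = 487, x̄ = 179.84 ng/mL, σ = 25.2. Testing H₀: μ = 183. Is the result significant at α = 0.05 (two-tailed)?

z = (179.84 - 183)/(25.2/√487) = -2.767. Since |z| > 1.96, significant at α = 0.05.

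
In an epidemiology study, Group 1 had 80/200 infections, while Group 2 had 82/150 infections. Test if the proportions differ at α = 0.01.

p̂₁ = 0.4, p̂₂ = 0.547, pooled p̂ = 0.463. z = -2.723. Critical: ±2.576. Reject H₀.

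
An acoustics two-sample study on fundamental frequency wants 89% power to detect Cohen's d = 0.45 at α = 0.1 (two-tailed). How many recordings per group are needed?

z_{α/2} = 1.645, z_β = Φ⁻¹(0.89) = 1.227. For small effect (d = 0.45): n per group = 2(z_{α/2} + z_β)²/d² = 2(1.645 + 1.227)²/0.45² = 81.5 → 82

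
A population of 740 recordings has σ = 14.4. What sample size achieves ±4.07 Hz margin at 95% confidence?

Without FPC: n₀ = (1.96×14.4/4.07)² = 48.089. With FPC: n = n₀N/(n₀+N-1) = 45.2 → n = 46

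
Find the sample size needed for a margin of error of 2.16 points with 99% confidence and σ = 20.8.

n = (z*σ/E)² = (2.576×20.8/2.16)² = 615.3 → n = 616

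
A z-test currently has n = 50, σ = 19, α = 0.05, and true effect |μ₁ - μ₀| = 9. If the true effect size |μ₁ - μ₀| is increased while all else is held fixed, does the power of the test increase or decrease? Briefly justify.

Power increases: a larger true effect increases the non-centrality λ = |μ₁ - μ₀|/(σ/√n).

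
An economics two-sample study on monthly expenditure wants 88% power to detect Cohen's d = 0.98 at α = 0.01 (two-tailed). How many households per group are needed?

z_{α/2} = 2.576, z_β = Φ⁻¹(0.88) = 1.175. For large effect (d = 0.98): n per group = 2(z_{α/2} + z_β)²/d² = 2(2.576 + 1.175)²/0.98² = 29.3 → 30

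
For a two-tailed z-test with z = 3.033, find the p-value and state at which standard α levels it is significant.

p = 2·P(Z > |3.033|) = 2·(1 - Φ(3.033)) ≈ 0.0024. Significant at α = 0.1; Significant at α = 0.05; Significant at α = 0.01.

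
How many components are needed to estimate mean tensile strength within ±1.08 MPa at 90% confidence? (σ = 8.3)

n = (z*σ/E)² = (1.645×8.3/1.08)² = 159.8 → n = 160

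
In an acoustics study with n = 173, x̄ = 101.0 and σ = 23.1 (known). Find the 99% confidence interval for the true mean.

CI = x̄ ± z*(σ/√n) = 101.0 ± 2.576(23.1/√173) = 101.0 ± 4.52 = (96.48, 105.52)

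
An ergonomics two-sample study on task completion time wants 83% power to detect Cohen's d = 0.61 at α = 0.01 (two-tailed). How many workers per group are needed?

z_{α/2} = 2.576, z_β = Φ⁻¹(0.83) = 0.954. For medium effect (d = 0.61): n per group = 2(z_{α/2} + z_β)²/d² = 2(2.576 + 0.954)²/0.61² = 67.0 → 67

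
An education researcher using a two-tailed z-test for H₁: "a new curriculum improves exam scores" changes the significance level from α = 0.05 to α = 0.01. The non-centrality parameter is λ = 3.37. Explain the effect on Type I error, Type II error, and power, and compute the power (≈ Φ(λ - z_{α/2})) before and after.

Decreasing α from 0.05 to 0.01:
• Type I error rate decreases (α is the Type I rate by definition).
• Critical value moves from z_{α/2} = 1.96 to 2.576, so power = Φ(λ - z_{α/2}) goes from Φ(3.37 - 1.96) = 0.921 to Φ(3.37 - 2.576) = 0.786.
• Type II error rate β = 1 - power therefore increases (0.079 → 0.214).
Appropriate when false positives are costly — here, adopting a curriculum that gives no real benefit — disruption for nothing.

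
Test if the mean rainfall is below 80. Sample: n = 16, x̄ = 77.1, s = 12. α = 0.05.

t = (77.1 - 80)/(12/√16) = -0.967, df = 15. Critical t = -1.753. Fail to reject H₀.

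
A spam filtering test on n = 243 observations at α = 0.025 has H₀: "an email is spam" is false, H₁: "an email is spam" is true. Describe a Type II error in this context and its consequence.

Type II error: failing to reject H₀ when it is false — concluding that an email is spam is not supported when in fact it is. Consequence: a spam email lands in the inbox.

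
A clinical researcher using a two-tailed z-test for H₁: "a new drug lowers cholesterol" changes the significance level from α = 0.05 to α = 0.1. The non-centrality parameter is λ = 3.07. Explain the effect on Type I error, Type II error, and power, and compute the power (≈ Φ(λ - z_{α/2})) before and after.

Increasing α from 0.05 to 0.1:
• Type I error rate increases (α is the Type I rate by definition).
• Critical value moves from z_{α/2} = 1.96 to 1.645, so power = Φ(λ - z_{α/2}) goes from Φ(3.07 - 1.96) = 0.867 to Φ(3.07 - 1.645) = 0.923.
• Type II error rate β = 1 - power therefore decreases (0.133 → 0.077).
Appropriate when false negatives are costly — here, shelving an effective drug — patients miss out on a treatment that would have helped.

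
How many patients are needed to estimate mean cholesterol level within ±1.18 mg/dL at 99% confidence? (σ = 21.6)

n = (z*σ/E)² = (2.576×21.6/1.18)² = 2223.5 → n = 2224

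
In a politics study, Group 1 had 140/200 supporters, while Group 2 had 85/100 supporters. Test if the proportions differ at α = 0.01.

p̂₁ = 0.7, p̂₂ = 0.85, pooled p̂ = 0.75. z = -2.828. Critical: ±2.576. Reject H₀.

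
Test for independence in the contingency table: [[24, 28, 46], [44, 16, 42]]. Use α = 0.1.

χ² = 9.261. df = 2, critical = 4.605. Reject H₀. Variables are dependent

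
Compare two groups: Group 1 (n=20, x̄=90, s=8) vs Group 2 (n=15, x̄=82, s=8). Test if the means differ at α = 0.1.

Pooled sp = 8.0. t = 2.928, df = 33. Critical t = ±1.692. Reject H₀.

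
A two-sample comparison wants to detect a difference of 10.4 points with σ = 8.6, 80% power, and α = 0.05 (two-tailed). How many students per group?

n per group = 2(z_α/2 + z_β)²σ²/d² = 2×(1.96 + 0.84)²×8.6²/10.4² = 10.7 → n = 11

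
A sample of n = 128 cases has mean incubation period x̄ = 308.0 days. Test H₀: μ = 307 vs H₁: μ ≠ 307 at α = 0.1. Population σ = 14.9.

z = (x̄ - μ₀)/(σ/√n) = (308.0 - 307)/(14.9/√128) = 0.759. Critical value: ±1.645. Since |0.759| ≤ 1.645, Fail to reject H₀.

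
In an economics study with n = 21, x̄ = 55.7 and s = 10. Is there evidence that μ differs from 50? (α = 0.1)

t = (x̄ - μ₀)/(s/√n) = (55.7 - 50)/(10/√21) = 2.612. df = 20, critical t = ±1.725. Reject H₀.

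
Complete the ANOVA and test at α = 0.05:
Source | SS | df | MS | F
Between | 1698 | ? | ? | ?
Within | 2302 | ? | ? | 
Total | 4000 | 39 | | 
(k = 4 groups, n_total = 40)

df_between = 3, df_within = 36. MS_between = 566.0, MS_within = 63.94. F = 8.851, F_crit ≈ 2.866. Reject H₀.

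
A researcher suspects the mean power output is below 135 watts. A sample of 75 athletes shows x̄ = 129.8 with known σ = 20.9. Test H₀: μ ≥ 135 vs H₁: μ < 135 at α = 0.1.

z = -2.155. Critical value: -1.28. Reject H₀.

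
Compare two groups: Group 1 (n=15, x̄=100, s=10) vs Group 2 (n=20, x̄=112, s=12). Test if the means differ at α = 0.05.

Pooled sp = 11.2. t = -3.138, df = 33. Critical t = ±2.035. Reject H₀.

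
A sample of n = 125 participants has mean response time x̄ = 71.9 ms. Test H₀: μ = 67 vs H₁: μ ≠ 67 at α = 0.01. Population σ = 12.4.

z = (x̄ - μ₀)/(σ/√n) = (71.9 - 67)/(12.4/√125) = 4.418. Critical value: ±2.576. Since |4.418| > 2.576, Reject H₀.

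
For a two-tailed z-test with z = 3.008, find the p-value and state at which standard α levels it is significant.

p = 2·P(Z > |3.008|) = 2·(1 - Φ(3.008)) ≈ 0.0026. Significant at α = 0.1; Significant at α = 0.05; Significant at α = 0.01.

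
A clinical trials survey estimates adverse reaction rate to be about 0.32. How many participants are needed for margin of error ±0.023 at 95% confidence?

n = z²p(1-p)/E² = 1.96²×0.32×0.68/0.023² = 1580.2 → n = 1581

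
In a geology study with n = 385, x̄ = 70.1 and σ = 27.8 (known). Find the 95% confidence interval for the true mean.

CI = x̄ ± z*(σ/√n) = 70.1 ± 1.96(27.8/√385) = 70.1 ± 2.78 = (67.32, 72.88)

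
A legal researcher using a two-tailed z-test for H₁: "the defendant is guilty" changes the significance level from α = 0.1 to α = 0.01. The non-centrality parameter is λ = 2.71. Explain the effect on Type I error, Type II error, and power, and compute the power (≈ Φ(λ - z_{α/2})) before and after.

Decreasing α from 0.1 to 0.01:
• Type I error rate decreases (α is the Type I rate by definition).
• Critical value moves from z_{α/2} = 1.645 to 2.576, so power = Φ(λ - z_{α/2}) goes from Φ(2.71 - 1.645) = 0.857 to Φ(2.71 - 2.576) = 0.553.
• Type II error rate β = 1 - power therefore increases (0.143 → 0.447).
Appropriate when false positives are costly — here, convicting an innocent person.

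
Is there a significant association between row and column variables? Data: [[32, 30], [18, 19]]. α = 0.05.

χ² = 0.081. df = 1, critical = 3.841. Fail to reject H₀. No evidence of dependence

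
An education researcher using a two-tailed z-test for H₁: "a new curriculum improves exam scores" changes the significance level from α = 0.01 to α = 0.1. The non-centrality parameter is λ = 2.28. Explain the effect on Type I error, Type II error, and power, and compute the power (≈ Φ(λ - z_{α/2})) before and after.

Increasing α from 0.01 to 0.1:
• Type I error rate increases (α is the Type I rate by definition).
• Critical value moves from z_{α/2} = 2.576 to 1.645, so power = Φ(λ - z_{α/2}) goes from Φ(2.28 - 2.576) = 0.384 to Φ(2.28 - 1.645) = 0.737.
• Type II error rate β = 1 - power therefore decreases (0.616 → 0.263).
Appropriate when false negatives are costly — here, keeping the old curriculum when the new one would have helped students.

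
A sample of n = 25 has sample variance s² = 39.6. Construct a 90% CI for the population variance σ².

df = 24. χ²_{0.05} = 36.415, χ²_{0.95} = 13.848. CI for σ² = ((n-1)s²/χ²_{α/2}, (n-1)s²/χ²_{1-α/2}) = (24·39.6/36.415, 24·39.6/13.848) = (26.1, 68.63)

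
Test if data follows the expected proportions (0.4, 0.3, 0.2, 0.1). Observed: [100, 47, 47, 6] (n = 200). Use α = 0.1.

Expected: [80.0, 60.0, 40.0, 20.0]. χ² = 18.842. df = 3, critical = 6.251. Reject H₀.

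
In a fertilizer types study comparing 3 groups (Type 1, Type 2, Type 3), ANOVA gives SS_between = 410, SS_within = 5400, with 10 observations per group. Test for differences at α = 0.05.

df_between = 2, df_within = 27. F = MS_between/MS_within = 205.0/200.0 = 1.025. F_crit ≈ 3.354. Fail to reject H₀.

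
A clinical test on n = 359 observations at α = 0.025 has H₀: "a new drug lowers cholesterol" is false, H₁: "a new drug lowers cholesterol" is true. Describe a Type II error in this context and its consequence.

Type II error: failing to reject H₀ when it is false — concluding that a new drug lowers cholesterol is not supported when in fact it is. Consequence: shelving an effective drug — patients miss out on a treatment that would have helped.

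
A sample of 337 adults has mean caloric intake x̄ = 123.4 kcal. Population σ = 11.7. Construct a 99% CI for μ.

CI = x̄ ± z*(σ/√n) = 123.4 ± 2.576(11.7/√337) = 123.4 ± 1.64 = (121.76, 125.04)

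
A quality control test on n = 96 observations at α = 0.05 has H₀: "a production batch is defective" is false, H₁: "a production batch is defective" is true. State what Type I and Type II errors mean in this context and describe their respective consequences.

Type I (false positive): concluding that a production batch is defective when it is not — scrapping a good batch — wasted material and cost for no reason. Type II (false negative): failing to conclude that a production batch is defective when it is — shipping a defective batch — faulty products reach customers. Which is costlier depends on domain priorities and is a judgement call rather than a statistical fact.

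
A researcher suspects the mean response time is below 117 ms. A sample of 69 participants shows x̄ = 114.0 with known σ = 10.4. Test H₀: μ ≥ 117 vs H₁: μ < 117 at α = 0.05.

z = -2.396. Critical value: -1.645. Reject H₀.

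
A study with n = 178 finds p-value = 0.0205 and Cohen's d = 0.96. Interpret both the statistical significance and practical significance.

Statistically significant (p = 0.0205 < 0.05). Cohen's d = 0.96 indicates a large effect size. Both statistical and practical significance should be considered.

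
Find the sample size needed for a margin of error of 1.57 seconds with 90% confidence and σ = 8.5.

n = (z*σ/E)² = (1.645×8.5/1.57)² = 79.3 → n = 80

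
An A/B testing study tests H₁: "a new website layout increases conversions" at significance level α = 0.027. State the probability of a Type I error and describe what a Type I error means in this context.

P(Type I error) = α = 0.027. A Type I error is rejecting H₀ when H₀ is actually true (false positive) — here, concluding that a new website layout increases conversions when in fact this is not the case. Consequence: rolling out a layout that doesn't actually help — wasted engineering effort.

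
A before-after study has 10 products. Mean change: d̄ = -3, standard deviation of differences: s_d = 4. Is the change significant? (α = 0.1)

t = d̄/(s_d/√n) = -3/(4/√10) = -2.372. df = 9, critical t = ±1.833. Reject H₀.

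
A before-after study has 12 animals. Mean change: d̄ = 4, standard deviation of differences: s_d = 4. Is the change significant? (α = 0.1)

t = d̄/(s_d/√n) = 4/(4/√12) = 3.464. df = 11, critical t = ±1.796. Reject H₀.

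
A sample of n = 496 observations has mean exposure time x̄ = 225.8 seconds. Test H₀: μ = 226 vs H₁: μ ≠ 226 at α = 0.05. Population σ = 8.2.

z = (x̄ - μ₀)/(σ/√n) = (225.8 - 226)/(8.2/√496) = -0.543. Critical value: ±1.96. Since |-0.543| ≤ 1.96, Fail to reject H₀.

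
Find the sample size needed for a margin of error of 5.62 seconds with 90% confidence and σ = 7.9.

n = (z*σ/E)² = (1.645×7.9/5.62)² = 5.3 → n = 6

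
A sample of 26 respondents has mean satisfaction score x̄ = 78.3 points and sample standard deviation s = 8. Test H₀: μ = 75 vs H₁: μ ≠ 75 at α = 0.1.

t = (x̄ - μ₀)/(s/√n) = (78.3 - 75)/(8/√26) = 2.103. df = 25, critical t = ±1.708. Reject H₀.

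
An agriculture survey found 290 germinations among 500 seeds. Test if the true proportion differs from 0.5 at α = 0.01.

p̂ = 0.58, p₀ = 0.5. z = (p̂ - p₀)/√(p₀(1-p₀)/n) = 3.578. Critical: ±2.576. Reject H₀.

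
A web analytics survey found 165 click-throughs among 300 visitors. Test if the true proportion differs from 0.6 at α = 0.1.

p̂ = 0.55, p₀ = 0.6. z = (p̂ - p₀)/√(p₀(1-p₀)/n) = -1.768. Critical: ±1.645. Reject H₀.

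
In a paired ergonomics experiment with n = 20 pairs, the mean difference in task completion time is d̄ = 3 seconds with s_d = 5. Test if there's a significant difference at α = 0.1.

t = d̄/(s_d/√n) = 3/(5/√20) = 2.683. df = 19, critical t = ±1.729. Reject H₀.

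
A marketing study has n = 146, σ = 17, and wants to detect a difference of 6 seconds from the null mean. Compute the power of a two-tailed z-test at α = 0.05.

SE = σ/√n = 17/√146 = 1.407. Non-centrality λ = d/SE = 6/1.407 = 4.265. Power ≈ Φ(λ - z_{α/2}) = Φ(4.265 - 1.96) = Φ(2.305) = 0.989.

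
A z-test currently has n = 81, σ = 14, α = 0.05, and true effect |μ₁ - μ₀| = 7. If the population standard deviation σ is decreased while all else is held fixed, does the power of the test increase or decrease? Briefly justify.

Power increases: a smaller σ shrinks the standard error σ/√n, moving the sampling distribution under H₁ further from the critical value.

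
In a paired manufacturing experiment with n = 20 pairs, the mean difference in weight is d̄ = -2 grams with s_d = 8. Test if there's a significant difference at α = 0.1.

t = d̄/(s_d/√n) = -2/(8/√20) = -1.118. df = 19, critical t = ±1.729. Fail to reject H₀.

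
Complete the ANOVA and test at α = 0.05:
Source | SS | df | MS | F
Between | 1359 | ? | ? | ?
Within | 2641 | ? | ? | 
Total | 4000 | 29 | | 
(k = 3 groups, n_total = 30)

df_between = 2, df_within = 27. MS_between = 679.5, MS_within = 97.81. F = 6.947, F_crit ≈ 3.354. Reject H₀.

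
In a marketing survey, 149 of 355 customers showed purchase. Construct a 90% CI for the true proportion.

p̂ = 0.42. CI = p̂ ± z*√(p̂(1-p̂)/n) = (0.377, 0.463)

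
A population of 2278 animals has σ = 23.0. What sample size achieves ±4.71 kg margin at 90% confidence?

Without FPC: n₀ = (1.645×23.0/4.71)² = 64.528. With FPC: n = n₀N/(n₀+N-1) = 62.8 → n = 63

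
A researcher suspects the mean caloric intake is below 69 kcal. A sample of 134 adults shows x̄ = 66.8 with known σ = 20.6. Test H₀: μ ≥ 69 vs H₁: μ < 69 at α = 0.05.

z = -1.236. Critical value: -1.645. Fail to reject H₀.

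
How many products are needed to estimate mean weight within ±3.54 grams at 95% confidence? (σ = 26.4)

n = (z*σ/E)² = (1.96×26.4/3.54)² = 213.7 → n = 214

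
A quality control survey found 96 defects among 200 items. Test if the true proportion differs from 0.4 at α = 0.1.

p̂ = 0.48, p₀ = 0.4. z = (p̂ - p₀)/√(p₀(1-p₀)/n) = 2.309. Critical: ±1.645. Reject H₀.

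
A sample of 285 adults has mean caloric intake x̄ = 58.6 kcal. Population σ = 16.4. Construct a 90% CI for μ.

CI = x̄ ± z*(σ/√n) = 58.6 ± 1.645(16.4/√285) = 58.6 ± 1.6 = (57.0, 60.2)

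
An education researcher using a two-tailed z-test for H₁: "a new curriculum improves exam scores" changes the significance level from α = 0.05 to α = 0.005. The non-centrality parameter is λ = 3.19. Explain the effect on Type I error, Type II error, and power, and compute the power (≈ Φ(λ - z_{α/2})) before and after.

Decreasing α from 0.05 to 0.005:
• Type I error rate decreases (α is the Type I rate by definition).
• Critical value moves from z_{α/2} = 1.96 to 2.807, so power = Φ(λ - z_{α/2}) goes from Φ(3.19 - 1.96) = 0.891 to Φ(3.19 - 2.807) = 0.649.
• Type II error rate β = 1 - power therefore increases (0.109 → 0.351).
Appropriate when false positives are costly — here, adopting a curriculum that gives no real benefit — disruption for nothing.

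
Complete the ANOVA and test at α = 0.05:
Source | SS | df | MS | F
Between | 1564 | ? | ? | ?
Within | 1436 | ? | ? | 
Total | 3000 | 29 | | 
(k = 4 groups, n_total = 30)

df_between = 3, df_within = 26. MS_between = 521.33, MS_within = 55.23. F = 9.439, F_crit ≈ 2.975. Reject H₀.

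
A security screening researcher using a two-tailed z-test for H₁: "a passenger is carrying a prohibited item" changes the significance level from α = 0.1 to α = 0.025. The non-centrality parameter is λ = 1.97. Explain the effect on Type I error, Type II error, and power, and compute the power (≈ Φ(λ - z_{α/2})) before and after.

Decreasing α from 0.1 to 0.025:
• Type I error rate decreases (α is the Type I rate by definition).
• Critical value moves from z_{α/2} = 1.645 to 2.241, so power = Φ(λ - z_{α/2}) goes from Φ(1.97 - 1.645) = 0.627 to Φ(1.97 - 2.241) = 0.393.
• Type II error rate β = 1 - power therefore increases (0.373 → 0.607).
Appropriate when false positives are costly — here, detaining an innocent passenger — delay and inconvenience.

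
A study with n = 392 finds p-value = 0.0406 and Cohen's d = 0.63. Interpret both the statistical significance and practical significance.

Statistically significant (p = 0.0406 < 0.05). Cohen's d = 0.63 indicates a medium effect size. Both statistical and practical significance should be considered.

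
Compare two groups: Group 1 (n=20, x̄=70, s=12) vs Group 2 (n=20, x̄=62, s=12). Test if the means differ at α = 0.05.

Pooled sp = 12.0. t = 2.108, df = 38. Critical t = ±2.024. Reject H₀.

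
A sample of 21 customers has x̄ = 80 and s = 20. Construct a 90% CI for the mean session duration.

CI = x̄ ± t*(s/√n) = 80 ± 1.725(20/√21) = (72.47, 87.53)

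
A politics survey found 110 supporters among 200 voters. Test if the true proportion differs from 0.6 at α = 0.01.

p̂ = 0.55, p₀ = 0.6. z = (p̂ - p₀)/√(p₀(1-p₀)/n) = -1.443. Critical: ±2.576. Fail to reject H₀.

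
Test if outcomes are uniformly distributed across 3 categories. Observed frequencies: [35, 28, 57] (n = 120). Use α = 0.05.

Expected = 40 each. χ² = Σ(O-E)²/E = 11.45. df = 2, critical value = 5.991. Reject H₀.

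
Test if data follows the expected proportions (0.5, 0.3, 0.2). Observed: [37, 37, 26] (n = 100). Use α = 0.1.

Expected: [50.0, 30.0, 20.0]. χ² = 6.813. df = 2, critical = 4.605. Reject H₀.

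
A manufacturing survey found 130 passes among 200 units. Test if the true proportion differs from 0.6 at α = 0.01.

p̂ = 0.65, p₀ = 0.6. z = (p̂ - p₀)/√(p₀(1-p₀)/n) = 1.443. Critical: ±2.576. Fail to reject H₀.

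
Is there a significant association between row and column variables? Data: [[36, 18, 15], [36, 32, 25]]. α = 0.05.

χ² = 2.929. df = 2, critical = 5.991. Fail to reject H₀. No evidence of dependence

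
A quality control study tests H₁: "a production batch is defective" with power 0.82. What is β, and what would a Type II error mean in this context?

β = 1 - power = 1 - 0.82 = 0.18. A Type II error is failing to reject H₀ when H₀ is false (false negative) — here, failing to conclude that a production batch is defective when in fact it is true. Consequence: shipping a defective batch — faulty products reach customers.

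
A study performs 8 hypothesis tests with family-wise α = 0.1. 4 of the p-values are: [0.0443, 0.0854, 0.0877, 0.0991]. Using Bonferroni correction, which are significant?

Bonferroni α = 0.1/8 = 0.0125. None of the given p-values are significant.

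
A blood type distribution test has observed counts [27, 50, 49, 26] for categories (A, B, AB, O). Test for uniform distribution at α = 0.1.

Expected = 38 each. χ² = Σ(O-E)²/E = 13.947. df = 3, critical value = 6.251. Reject H₀.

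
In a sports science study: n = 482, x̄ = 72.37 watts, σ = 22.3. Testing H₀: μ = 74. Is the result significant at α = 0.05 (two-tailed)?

z = (72.37 - 74)/(22.3/√482) = -1.605. Since |z| ≤ 1.96, not significant at α = 0.05.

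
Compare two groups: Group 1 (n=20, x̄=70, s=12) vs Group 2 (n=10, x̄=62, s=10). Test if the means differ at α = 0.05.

Pooled sp = 11.4. t = 1.813, df = 28. Critical t = ±2.048. Fail to reject H₀.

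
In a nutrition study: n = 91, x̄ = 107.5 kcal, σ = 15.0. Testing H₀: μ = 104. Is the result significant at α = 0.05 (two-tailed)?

z = (107.5 - 104)/(15.0/√91) = 2.226. Since |z| > 1.96, significant at α = 0.05.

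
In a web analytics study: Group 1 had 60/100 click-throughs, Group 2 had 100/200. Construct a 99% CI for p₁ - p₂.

p̂₁ = 0.6, p̂₂ = 0.5. Difference = 0.1. CI = (-0.056, 0.256)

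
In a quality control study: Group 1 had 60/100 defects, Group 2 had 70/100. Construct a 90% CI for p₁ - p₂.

p̂₁ = 0.6, p̂₂ = 0.7. Difference = -0.1. CI = (-0.21, 0.01)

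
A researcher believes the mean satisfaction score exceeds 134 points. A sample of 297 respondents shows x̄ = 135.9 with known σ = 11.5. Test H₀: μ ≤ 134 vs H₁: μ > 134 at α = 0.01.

z = 2.847. Critical value: 2.33. Reject H₀.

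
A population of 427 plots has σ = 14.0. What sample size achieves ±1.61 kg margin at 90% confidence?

Without FPC: n₀ = (1.645×14.0/1.61)² = 204.614. With FPC: n = n₀N/(n₀+N-1) = 138.5 → n = 139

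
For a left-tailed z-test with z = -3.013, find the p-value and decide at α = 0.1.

p = P(Z < -3.013) = Φ(-3.013) ≈ 0.0013. Since p < 0.1, reject H₀ (significant) at α = 0.1.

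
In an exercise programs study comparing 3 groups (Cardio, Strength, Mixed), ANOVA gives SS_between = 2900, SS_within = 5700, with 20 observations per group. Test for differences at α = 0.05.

df_between = 2, df_within = 57. F = MS_between/MS_within = 1450.0/100.0 = 14.5. F_crit ≈ 3.159. Reject H₀. At least one mean differs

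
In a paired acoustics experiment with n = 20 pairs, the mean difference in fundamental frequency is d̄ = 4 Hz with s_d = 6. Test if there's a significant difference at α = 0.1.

t = d̄/(s_d/√n) = 4/(6/√20) = 2.981. df = 19, critical t = ±1.729. Reject H₀.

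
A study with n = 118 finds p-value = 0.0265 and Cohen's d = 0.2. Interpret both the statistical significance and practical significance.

Statistically significant (p = 0.0265 < 0.05). Cohen's d = 0.2 indicates a small effect size. Both statistical and practical significance should be considered.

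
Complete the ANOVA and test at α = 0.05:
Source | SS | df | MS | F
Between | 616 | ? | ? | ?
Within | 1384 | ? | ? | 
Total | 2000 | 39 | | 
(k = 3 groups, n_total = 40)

df_between = 2, df_within = 37. MS_between = 308.0, MS_within = 37.41. F = 8.234, F_crit ≈ 3.252. Reject H₀.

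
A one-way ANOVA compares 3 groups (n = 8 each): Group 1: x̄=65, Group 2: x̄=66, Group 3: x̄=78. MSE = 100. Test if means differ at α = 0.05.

Grand mean = 69.67. SS_between = 837.33, MS_between = 418.67. F = 4.187, F_crit ≈ 3.467. Reject H₀.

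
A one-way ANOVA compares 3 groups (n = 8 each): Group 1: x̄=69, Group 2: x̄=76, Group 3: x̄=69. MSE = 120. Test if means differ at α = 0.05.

Grand mean = 71.33. SS_between = 261.33, MS_between = 130.67. F = 1.089, F_crit ≈ 3.467. Fail to reject H₀.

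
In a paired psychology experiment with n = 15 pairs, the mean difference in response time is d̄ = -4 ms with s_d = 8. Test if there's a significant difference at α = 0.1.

t = d̄/(s_d/√n) = -4/(8/√15) = -1.936. df = 14, critical t = ±1.761. Reject H₀.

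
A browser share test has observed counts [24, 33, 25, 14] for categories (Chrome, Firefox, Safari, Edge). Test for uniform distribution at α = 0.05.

Expected = 24 each. χ² = Σ(O-E)²/E = 7.583. df = 3, critical value = 7.815. Fail to reject H₀.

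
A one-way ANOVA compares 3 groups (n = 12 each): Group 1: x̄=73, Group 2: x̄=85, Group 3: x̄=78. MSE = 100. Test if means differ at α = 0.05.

Grand mean = 78.67. SS_between = 872.0, MS_between = 436.0. F = 4.36, F_crit ≈ 3.285. Reject H₀.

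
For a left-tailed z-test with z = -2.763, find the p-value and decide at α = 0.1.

p = P(Z < -2.763) = Φ(-2.763) ≈ 0.0029. Since p < 0.1, reject H₀ (significant) at α = 0.1.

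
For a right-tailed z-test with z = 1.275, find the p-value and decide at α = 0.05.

p = P(Z > 1.275) = 1 - Φ(1.275) ≈ 0.1012. Since p ≥ 0.05, fail to reject H₀ (not significant) at α = 0.05.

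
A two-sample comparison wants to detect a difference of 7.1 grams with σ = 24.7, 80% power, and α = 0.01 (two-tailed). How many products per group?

n per group = 2(z_α/2 + z_β)²σ²/d² = 2×(2.576 + 0.84)²×24.7²/7.1² = 282.5 → n = 283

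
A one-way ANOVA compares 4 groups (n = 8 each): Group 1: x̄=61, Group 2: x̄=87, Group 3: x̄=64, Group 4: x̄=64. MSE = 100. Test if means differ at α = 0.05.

Grand mean = 69.0. SS_between = 3504.0, MS_between = 1168.0. F = 11.68, F_crit ≈ 2.947. Reject H₀.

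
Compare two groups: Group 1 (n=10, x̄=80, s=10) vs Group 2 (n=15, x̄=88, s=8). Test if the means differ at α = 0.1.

Pooled sp = 8.84. t = -2.218, df = 23. Critical t = ±1.714. Reject H₀.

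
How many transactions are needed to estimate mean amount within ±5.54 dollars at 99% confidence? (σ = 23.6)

n = (z*σ/E)² = (2.576×23.6/5.54)² = 120.4 → n = 121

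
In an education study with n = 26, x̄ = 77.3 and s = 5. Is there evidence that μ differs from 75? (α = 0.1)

t = (x̄ - μ₀)/(s/√n) = (77.3 - 75)/(5/√26) = 2.346. df = 25, critical t = ±1.708. Reject H₀.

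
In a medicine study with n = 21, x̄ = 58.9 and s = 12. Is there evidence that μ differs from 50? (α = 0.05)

t = (x̄ - μ₀)/(s/√n) = (58.9 - 50)/(12/√21) = 3.399. df = 20, critical t = ±2.086. Reject H₀.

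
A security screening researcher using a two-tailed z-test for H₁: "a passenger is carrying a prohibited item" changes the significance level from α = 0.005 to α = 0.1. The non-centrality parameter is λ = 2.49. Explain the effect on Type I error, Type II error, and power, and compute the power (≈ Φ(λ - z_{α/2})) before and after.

Increasing α from 0.005 to 0.1:
• Type I error rate increases (α is the Type I rate by definition).
• Critical value moves from z_{α/2} = 2.807 to 1.645, so power = Φ(λ - z_{α/2}) goes from Φ(2.49 - 2.807) = 0.376 to Φ(2.49 - 1.645) = 0.801.
• Type II error rate β = 1 - power therefore decreases (0.624 → 0.199).
Appropriate when false negatives are costly — here, letting a prohibited item through — security breach.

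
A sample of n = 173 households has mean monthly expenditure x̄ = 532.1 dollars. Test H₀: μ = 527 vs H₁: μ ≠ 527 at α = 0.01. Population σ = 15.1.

z = (x̄ - μ₀)/(σ/√n) = (532.1 - 527)/(15.1/√173) = 4.442. Critical value: ±2.576. Since |4.442| > 2.576, Reject H₀.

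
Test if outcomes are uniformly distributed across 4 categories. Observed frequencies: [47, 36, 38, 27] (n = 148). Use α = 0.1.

Expected = 37 each. χ² = Σ(O-E)²/E = 5.459. df = 3, critical value = 6.251. Fail to reject H₀.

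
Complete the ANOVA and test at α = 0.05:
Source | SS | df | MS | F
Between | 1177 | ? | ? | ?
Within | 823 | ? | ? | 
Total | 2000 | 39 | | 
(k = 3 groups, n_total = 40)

df_between = 2, df_within = 37. MS_between = 588.5, MS_within = 22.24. F = 26.457, F_crit ≈ 3.252. Reject H₀.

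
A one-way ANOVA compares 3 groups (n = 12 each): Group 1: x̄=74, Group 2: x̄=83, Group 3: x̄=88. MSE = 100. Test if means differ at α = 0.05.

Grand mean = 81.67. SS_between = 1208.0, MS_between = 604.0. F = 6.04, F_crit ≈ 3.285. Reject H₀.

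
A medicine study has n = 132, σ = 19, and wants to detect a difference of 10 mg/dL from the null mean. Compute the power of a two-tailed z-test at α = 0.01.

SE = σ/√n = 19/√132 = 1.654. Non-centrality λ = d/SE = 10/1.654 = 6.047. Power ≈ Φ(λ - z_{α/2}) = Φ(6.047 - 2.576) = Φ(3.471) = 1.0.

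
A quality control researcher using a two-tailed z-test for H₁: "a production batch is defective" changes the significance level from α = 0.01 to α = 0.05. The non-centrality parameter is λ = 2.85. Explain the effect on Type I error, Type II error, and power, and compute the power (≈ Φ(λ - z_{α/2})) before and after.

Increasing α from 0.01 to 0.05:
• Type I error rate increases (α is the Type I rate by definition).
• Critical value moves from z_{α/2} = 2.576 to 1.96, so power = Φ(λ - z_{α/2}) goes from Φ(2.85 - 2.576) = 0.608 to Φ(2.85 - 1.96) = 0.813.
• Type II error rate β = 1 - power therefore decreases (0.392 → 0.187).
Appropriate when false negatives are costly — here, shipping a defective batch — faulty products reach customers.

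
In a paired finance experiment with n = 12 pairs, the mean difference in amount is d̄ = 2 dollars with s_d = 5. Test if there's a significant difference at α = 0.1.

t = d̄/(s_d/√n) = 2/(5/√12) = 1.386. df = 11, critical t = ±1.796. Fail to reject H₀.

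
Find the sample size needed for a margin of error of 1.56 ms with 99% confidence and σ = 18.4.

n = (z*σ/E)² = (2.576×18.4/1.56)² = 923.2 → n = 924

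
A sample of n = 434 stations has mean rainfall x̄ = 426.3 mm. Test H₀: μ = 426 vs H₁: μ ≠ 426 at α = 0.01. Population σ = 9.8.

z = (x̄ - μ₀)/(σ/√n) = (426.3 - 426)/(9.8/√434) = 0.638. Critical value: ±2.576. Since |0.638| ≤ 2.576, Fail to reject H₀.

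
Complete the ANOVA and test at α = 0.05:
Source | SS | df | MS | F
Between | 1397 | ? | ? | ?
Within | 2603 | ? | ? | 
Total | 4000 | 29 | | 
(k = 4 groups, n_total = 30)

df_between = 3, df_within = 26. MS_between = 465.67, MS_within = 100.12. F = 4.651, F_crit ≈ 2.975. Reject H₀.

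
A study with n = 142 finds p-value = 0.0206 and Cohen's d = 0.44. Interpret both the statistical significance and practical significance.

Statistically significant (p = 0.0206 < 0.05). Cohen's d = 0.44 indicates a small effect size. Both statistical and practical significance should be considered.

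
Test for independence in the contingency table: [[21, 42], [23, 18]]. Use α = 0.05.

χ² = 5.273. df = 1, critical = 3.841. Reject H₀. Variables are dependent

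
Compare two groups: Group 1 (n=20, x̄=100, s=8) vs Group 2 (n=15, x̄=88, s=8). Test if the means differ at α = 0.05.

Pooled sp = 8.0. t = 4.392, df = 33. Critical t = ±2.035. Reject H₀.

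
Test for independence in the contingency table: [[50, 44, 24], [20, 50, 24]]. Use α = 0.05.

χ² = 10.66. df = 2, critical = 5.991. Reject H₀. Variables are dependent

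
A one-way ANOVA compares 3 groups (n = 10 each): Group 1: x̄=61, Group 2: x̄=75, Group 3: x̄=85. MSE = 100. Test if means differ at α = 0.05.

Grand mean = 73.67. SS_between = 2906.67, MS_between = 1453.33. F = 14.533, F_crit ≈ 3.354. Reject H₀.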